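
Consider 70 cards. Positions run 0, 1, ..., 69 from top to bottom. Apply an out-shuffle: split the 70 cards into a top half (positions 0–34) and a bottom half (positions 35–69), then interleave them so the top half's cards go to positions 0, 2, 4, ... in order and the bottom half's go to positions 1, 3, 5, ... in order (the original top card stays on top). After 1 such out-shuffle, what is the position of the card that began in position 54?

39

Track the card's position through each out-shuffle:
54 → 39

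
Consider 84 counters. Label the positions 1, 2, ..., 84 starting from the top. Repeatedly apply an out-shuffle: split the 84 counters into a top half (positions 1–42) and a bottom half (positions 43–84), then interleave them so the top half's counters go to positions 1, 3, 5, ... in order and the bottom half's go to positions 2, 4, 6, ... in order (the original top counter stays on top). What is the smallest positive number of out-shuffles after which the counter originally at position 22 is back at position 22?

82

Follow position 22 under repeated out-shuffles:
22 → 43 → 2 → 3 → 5 → 9 → 17 → 33 → ... → 22 (length 82)
It first returns after 82 out-shuffles.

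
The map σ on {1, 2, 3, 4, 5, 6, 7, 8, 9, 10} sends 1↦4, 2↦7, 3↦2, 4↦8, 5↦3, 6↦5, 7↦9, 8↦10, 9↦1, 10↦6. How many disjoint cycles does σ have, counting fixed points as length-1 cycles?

1

Cycle decomposition: (1 4 8 10 6 5 3 2 7 9).
1 cycle.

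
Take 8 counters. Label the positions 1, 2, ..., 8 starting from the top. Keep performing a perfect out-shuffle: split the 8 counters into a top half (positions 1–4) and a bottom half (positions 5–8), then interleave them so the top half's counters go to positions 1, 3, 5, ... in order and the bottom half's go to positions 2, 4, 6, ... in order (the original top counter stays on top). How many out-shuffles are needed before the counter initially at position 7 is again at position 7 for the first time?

Follow position 7 under repeated out-shuffles:
7 → 6 → 4 → 7
It first returns after 3 out-shuffles.

3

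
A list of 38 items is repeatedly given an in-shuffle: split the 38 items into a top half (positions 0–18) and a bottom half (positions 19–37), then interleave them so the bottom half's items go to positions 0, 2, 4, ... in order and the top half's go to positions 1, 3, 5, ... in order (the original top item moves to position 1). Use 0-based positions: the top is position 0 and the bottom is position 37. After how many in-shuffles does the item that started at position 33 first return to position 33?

Follow position 33 under repeated in-shuffles:
33 → 28 → 18 → 37 → 36 → 34 → 30 → 22 → 6 → 13 → 27 → 16 → 33
It first returns after 12 in-shuffles.

12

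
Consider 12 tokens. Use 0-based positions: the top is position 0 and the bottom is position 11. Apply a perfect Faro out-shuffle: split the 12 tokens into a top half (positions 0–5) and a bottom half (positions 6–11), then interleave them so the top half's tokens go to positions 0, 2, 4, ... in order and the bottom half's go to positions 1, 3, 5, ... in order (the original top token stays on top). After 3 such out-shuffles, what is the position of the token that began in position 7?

1

Track the token's position through each out-shuffle:
7 → 3 → 6 → 1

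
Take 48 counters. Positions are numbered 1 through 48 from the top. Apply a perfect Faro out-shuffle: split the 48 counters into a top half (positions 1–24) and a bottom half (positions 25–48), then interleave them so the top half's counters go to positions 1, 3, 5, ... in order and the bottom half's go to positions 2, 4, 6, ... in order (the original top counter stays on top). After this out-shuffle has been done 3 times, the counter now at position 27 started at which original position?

16

Work backwards from position 27, undoing one out-shuffle at a time:
27 ← 14 ← 31 ← 16
So the counter now at position 27 started at position 16.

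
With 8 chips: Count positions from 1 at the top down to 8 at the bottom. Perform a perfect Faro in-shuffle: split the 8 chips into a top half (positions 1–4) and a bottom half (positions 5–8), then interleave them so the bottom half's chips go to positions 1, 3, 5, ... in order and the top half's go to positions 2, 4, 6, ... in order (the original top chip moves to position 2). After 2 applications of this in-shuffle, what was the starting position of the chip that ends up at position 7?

4

Work backwards from position 7, undoing one in-shuffle at a time:
7 ← 8 ← 4
So the chip now at position 7 started at position 4.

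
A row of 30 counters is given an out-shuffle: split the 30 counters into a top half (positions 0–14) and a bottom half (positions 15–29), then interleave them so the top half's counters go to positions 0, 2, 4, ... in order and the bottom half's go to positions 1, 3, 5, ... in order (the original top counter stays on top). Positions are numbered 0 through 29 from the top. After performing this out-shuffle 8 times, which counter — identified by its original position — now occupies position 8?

Work backwards from position 8, undoing one out-shuffle at a time:
8 ← 4 ← 2 ← 1 ← 15 ← 22 ← 11 ← 20 ← 10
So the counter now at position 8 started at position 10.

10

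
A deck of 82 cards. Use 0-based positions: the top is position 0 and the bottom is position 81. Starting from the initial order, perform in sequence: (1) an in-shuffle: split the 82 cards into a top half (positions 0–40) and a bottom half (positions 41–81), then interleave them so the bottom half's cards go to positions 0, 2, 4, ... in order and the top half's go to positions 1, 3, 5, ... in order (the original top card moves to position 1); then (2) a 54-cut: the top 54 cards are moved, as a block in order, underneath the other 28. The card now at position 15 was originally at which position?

34

Undo the operations in reverse order, starting from position 15:
  undo op 2 (cut 54): 15 ← 69
  undo op 1 (in-shuffle, from top half): 69 ← 34
So the card at position 15 came from original position 34.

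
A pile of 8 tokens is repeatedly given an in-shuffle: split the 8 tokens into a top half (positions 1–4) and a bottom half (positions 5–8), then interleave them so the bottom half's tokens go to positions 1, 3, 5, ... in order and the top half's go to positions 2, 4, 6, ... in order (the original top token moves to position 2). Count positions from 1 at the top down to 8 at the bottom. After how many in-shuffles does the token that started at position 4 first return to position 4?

6

Follow position 4 under repeated in-shuffles:
4 → 8 → 7 → 5 → 1 → 2 → 4
It first returns after 6 in-shuffles.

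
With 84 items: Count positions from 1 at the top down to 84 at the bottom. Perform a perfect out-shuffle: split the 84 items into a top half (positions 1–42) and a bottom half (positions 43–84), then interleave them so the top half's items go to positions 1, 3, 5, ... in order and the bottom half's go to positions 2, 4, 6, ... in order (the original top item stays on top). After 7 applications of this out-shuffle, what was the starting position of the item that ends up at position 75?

34

Work backwards from position 75, undoing one out-shuffle at a time:
75 ← 38 ← 61 ← 31 ← 16 ← 50 ← 67 ← 34
So the item now at position 75 started at position 34.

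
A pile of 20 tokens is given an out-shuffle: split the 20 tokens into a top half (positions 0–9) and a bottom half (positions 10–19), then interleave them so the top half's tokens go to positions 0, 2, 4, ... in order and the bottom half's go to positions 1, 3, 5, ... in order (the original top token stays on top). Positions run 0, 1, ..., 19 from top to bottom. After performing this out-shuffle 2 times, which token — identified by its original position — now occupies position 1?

5

Work backwards from position 1, undoing one out-shuffle at a time:
1 ← 10 ← 5
So the token now at position 1 started at position 5.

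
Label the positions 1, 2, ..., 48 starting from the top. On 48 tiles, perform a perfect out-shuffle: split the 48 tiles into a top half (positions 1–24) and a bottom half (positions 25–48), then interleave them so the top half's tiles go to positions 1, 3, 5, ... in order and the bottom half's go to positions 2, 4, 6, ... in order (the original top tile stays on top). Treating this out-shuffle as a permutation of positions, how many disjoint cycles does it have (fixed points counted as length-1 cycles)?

Trace each unvisited position around until it returns:
(1) (2 3 5 9 17 33 ... len 23) (6 11 21 41 34 20 ... len 23) (48)
4 cycles in total.

4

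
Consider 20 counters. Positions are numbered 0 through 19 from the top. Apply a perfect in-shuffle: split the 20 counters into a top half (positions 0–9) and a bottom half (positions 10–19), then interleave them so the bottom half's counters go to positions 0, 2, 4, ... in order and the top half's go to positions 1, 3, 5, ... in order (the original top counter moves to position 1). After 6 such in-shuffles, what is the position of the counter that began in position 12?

Track the counter's position through each in-shuffle:
12 → 4 → 9 → 19 → 18 → 16 → 12

12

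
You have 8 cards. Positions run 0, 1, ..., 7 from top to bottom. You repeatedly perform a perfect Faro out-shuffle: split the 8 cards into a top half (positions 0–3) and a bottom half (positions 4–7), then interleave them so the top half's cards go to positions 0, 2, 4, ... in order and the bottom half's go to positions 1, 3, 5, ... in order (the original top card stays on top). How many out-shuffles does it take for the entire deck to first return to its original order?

3

The out-shuffle permutes the 8 positions with cycle lengths [1, 1, 3, 3].
Every card is home exactly when every cycle has completed a whole number of laps, i.e. after lcm(1, 3) = 3 out-shuffles.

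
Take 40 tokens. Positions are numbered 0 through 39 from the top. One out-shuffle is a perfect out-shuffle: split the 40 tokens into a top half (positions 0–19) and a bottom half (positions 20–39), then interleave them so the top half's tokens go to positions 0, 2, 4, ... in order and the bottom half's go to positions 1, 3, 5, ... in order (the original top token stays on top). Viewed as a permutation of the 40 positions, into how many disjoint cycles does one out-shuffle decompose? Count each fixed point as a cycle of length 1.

6

Trace each unvisited position around until it returns:
(0) (1 2 4 8 16 32 ... len 12) (3 6 12 24 9 18 ... len 12) (7 14 28 17 34 29 ... len 12) (13 26) (39)
6 cycles in total.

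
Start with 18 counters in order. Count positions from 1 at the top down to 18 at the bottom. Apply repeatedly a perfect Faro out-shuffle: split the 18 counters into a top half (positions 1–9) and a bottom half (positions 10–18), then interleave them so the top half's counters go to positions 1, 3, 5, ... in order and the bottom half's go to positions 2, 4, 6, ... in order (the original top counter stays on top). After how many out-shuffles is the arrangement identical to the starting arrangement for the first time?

The out-shuffle permutes the 18 positions with cycle lengths [1, 1, 8, 8].
Every counter is home exactly when every cycle has completed a whole number of laps, i.e. after lcm(1, 8) = 8 out-shuffles.

8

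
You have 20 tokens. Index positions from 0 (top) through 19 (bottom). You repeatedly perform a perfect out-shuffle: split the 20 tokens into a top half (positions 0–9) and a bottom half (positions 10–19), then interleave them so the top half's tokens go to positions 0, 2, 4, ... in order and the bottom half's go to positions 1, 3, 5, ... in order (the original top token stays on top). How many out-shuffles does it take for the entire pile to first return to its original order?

18

The out-shuffle permutes the 20 positions with cycle lengths [1, 1, 18].
Every token is home exactly when every cycle has completed a whole number of laps, i.e. after lcm(1, 18) = 18 out-shuffles.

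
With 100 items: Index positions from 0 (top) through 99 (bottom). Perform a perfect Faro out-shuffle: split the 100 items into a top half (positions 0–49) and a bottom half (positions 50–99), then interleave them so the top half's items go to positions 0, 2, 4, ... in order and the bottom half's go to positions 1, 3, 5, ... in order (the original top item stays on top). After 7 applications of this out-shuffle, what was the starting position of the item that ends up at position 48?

Work backwards from position 48, undoing one out-shuffle at a time:
48 ← 24 ← 12 ← 6 ← 3 ← 51 ← 75 ← 87
So the item now at position 48 started at position 87.

87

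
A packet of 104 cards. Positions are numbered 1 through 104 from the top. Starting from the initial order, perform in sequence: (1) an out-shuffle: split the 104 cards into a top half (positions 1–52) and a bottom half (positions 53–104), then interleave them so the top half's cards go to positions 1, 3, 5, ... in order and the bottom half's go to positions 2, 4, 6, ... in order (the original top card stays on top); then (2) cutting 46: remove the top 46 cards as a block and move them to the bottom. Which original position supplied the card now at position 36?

Undo the operations in reverse order, starting from position 36:
  undo op 2 (cut 46): 36 ← 82
  undo op 1 (out-shuffle, from bottom half): 82 ← 93
So the card at position 36 came from original position 93.

93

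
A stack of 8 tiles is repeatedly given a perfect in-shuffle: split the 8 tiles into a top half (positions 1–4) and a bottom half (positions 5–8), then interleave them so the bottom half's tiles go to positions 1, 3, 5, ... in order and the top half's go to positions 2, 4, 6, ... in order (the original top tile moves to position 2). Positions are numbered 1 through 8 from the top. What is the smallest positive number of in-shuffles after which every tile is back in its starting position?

The in-shuffle permutes the 8 positions with cycle lengths [2, 6].
Every tile is home exactly when every cycle has completed a whole number of laps, i.e. after lcm(2, 6) = 6 in-shuffles.

6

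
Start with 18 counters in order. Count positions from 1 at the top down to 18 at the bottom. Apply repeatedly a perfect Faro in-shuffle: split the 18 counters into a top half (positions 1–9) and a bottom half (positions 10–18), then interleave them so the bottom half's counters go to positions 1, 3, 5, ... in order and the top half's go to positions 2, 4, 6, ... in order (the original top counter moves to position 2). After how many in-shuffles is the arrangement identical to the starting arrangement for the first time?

The in-shuffle permutes the 18 positions with cycle lengths [18].
Every counter is home exactly when every cycle has completed a whole number of laps, i.e. after lcm(18) = 18 in-shuffles.

18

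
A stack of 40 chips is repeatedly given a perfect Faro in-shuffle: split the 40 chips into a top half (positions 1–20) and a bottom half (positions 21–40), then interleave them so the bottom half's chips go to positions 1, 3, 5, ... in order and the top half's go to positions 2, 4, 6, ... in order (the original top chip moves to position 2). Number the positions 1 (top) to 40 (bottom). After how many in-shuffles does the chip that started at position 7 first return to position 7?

20

Follow position 7 under repeated in-shuffles:
7 → 14 → 28 → 15 → 30 → 19 → 38 → 35 → 29 → 17 → 34 → 27 → 13 → 26 → 11 → 22 → 3 → 6 → 12 → 24 → 7
It first returns after 20 in-shuffles.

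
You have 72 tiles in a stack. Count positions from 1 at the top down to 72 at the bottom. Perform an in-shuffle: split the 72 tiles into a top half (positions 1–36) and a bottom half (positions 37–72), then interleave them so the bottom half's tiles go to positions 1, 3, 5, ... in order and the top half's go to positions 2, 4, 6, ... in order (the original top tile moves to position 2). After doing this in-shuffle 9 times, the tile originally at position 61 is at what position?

61

Track the tile's position through each in-shuffle:
61 → 49 → 25 → 50 → 27 → 54 → 35 → 70 → 67 → 61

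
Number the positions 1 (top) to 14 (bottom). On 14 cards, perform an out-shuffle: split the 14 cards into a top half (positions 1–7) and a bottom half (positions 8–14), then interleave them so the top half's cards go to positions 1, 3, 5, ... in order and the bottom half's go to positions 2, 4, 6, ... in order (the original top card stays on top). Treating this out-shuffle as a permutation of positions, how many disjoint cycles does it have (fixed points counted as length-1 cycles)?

3

Trace each unvisited position around until it returns:
(1) (2 3 5 9 4 7 ... len 12) (14)
3 cycles in total.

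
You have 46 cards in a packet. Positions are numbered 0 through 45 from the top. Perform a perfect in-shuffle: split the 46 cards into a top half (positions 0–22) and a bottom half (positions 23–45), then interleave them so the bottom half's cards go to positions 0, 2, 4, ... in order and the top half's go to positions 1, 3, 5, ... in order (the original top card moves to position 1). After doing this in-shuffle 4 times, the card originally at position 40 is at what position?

Track the card's position through each in-shuffle:
40 → 34 → 22 → 45 → 44

44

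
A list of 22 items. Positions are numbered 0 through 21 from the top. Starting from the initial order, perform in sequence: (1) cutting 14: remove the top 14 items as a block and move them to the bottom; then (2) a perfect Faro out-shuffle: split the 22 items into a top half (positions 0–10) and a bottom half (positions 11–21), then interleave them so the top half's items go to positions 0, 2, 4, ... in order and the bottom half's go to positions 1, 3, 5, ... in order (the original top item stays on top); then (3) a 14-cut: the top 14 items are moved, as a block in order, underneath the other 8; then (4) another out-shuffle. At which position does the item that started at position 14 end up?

16

Track the item from position 14 forward through each operation:
  after op 1 (cut 14): 14 → 0
  after op 2 (out-shuffle): 0 → 0
  after op 3 (cut 14): 0 → 8
  after op 4 (out-shuffle): 8 → 16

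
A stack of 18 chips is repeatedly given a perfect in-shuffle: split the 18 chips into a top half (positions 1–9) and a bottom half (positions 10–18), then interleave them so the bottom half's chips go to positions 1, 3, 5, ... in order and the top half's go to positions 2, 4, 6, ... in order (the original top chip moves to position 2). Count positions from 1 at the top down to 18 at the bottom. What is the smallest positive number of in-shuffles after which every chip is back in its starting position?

The in-shuffle permutes the 18 positions with cycle lengths [18].
Every chip is home exactly when every cycle has completed a whole number of laps, i.e. after lcm(18) = 18 in-shuffles.

18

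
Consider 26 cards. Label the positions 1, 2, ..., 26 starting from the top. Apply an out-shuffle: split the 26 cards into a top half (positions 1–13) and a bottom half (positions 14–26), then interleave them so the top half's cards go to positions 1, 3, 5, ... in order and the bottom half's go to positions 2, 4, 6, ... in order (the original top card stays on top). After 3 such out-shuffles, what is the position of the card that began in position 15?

13

Track the card's position through each out-shuffle:
15 → 4 → 7 → 13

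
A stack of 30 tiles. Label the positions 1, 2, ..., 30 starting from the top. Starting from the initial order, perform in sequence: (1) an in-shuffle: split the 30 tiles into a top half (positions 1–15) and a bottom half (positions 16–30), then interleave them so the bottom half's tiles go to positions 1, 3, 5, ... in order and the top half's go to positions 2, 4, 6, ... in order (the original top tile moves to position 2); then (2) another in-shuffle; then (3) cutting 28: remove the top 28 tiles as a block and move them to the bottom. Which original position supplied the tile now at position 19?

12

Undo the operations in reverse order, starting from position 19:
  undo op 3 (cut 28): 19 ← 17
  undo op 2 (in-shuffle, from bottom half): 17 ← 24
  undo op 1 (in-shuffle, from top half): 24 ← 12
So the tile at position 19 came from original position 12.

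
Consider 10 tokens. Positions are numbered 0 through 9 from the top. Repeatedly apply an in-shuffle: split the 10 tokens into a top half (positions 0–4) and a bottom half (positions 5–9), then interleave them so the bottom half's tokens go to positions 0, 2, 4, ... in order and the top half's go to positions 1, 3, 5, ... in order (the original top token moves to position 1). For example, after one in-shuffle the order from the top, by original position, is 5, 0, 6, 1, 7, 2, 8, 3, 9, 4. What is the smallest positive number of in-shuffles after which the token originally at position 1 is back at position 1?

10

Follow position 1 under repeated in-shuffles:
1 → 3 → 7 → 4 → 9 → 8 → 6 → 2 → 5 → 0 → 1
It first returns after 10 in-shuffles.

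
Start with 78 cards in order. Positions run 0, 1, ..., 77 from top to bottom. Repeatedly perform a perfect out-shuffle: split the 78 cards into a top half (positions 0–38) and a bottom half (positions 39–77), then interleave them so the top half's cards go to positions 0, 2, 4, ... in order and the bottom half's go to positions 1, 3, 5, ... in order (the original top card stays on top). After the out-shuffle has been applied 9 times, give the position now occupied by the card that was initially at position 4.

Track the card's position through each out-shuffle:
4 → 8 → 16 → 32 → 64 → 51 → 25 → 50 → 23 → 46

46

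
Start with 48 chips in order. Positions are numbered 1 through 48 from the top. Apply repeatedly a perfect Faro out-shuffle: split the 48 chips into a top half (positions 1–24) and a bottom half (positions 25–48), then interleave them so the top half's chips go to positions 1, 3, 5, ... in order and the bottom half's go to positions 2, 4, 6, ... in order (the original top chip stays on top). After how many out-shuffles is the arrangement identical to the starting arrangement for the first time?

The out-shuffle permutes the 48 positions with cycle lengths [1, 1, 23, 23].
Every chip is home exactly when every cycle has completed a whole number of laps, i.e. after lcm(1, 23) = 23 out-shuffles.

23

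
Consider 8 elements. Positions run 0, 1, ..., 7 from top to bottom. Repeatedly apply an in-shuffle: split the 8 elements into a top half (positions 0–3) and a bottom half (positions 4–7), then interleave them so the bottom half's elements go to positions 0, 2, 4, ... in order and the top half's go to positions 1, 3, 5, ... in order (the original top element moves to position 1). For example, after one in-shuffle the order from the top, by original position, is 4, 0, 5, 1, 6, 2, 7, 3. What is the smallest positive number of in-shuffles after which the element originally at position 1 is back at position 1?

Follow position 1 under repeated in-shuffles:
1 → 3 → 7 → 6 → 4 → 0 → 1
It first returns after 6 in-shuffles.

6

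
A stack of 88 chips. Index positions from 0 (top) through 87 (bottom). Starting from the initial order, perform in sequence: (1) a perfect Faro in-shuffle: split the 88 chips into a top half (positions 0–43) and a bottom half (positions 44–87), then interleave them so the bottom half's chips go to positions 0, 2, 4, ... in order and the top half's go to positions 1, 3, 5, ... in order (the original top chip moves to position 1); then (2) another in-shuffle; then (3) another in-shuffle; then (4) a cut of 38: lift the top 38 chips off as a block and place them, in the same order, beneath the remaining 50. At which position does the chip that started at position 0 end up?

57

Track the chip from position 0 forward through each operation:
  after op 1 (in-shuffle): 0 → 1
  after op 2 (in-shuffle): 1 → 3
  after op 3 (in-shuffle): 3 → 7
  after op 4 (cut 38): 7 → 57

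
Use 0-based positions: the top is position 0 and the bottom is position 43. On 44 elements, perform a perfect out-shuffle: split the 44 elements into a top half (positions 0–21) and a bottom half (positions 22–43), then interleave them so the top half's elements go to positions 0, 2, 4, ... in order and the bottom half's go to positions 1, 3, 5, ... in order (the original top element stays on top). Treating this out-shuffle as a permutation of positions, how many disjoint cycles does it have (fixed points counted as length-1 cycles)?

5

Trace each unvisited position around until it returns:
(0) (1 2 4 8 16 32 ... len 14) (3 6 12 24 5 10 ... len 14) (7 14 28 13 26 9 ... len 14) (43)
5 cycles in total.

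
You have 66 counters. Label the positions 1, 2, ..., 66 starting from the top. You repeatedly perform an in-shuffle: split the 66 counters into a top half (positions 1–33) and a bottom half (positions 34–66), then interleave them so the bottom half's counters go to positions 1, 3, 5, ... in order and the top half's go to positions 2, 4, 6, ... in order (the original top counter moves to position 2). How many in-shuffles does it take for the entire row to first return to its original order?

66

The in-shuffle permutes the 66 positions with cycle lengths [66].
Every counter is home exactly when every cycle has completed a whole number of laps, i.e. after lcm(66) = 66 in-shuffles.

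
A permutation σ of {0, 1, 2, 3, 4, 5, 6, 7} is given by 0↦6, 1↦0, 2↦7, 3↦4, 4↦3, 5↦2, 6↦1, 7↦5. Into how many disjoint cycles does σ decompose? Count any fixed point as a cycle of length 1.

3

Cycle decomposition: (0 6 1) (2 7 5) (3 4).
3 cycles.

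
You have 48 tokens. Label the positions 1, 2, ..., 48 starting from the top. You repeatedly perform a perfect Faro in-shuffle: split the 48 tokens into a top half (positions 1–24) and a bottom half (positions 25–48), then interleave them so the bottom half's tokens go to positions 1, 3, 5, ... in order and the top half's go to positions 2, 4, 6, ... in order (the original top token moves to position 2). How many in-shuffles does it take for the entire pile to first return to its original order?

The in-shuffle permutes the 48 positions with cycle lengths [3, 3, 21, 21].
Every token is home exactly when every cycle has completed a whole number of laps, i.e. after lcm(3, 21) = 21 in-shuffles.

21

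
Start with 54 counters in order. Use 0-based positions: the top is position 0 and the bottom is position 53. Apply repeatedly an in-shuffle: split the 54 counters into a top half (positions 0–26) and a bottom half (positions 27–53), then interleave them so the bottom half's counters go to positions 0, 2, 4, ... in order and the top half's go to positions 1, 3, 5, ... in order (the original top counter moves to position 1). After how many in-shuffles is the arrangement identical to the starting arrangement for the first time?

20

The in-shuffle permutes the 54 positions with cycle lengths [4, 10, 20, 20].
Every counter is home exactly when every cycle has completed a whole number of laps, i.e. after lcm(4, 10, 20) = 20 in-shuffles.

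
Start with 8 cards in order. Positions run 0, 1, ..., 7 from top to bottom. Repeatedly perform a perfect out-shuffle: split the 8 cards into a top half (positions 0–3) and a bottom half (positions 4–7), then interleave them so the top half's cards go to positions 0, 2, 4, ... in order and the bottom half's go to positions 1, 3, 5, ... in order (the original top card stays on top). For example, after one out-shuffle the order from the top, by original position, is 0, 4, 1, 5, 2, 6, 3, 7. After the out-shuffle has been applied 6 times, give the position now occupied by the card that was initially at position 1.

Track the card's position through each out-shuffle:
1 → 2 → 4 → 1 → 2 → 4 → 1

1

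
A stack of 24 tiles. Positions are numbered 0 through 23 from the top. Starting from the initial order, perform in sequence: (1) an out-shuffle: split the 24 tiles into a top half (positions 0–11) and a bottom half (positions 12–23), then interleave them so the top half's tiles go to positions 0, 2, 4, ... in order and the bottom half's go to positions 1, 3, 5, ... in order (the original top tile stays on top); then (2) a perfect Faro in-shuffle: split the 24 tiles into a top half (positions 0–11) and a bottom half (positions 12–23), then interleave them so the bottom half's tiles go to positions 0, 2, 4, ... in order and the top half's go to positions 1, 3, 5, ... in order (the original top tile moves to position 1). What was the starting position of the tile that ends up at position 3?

12

Undo the operations in reverse order, starting from position 3:
  undo op 2 (in-shuffle, from top half): 3 ← 1
  undo op 1 (out-shuffle, from bottom half): 1 ← 12
So the tile at position 3 came from original position 12.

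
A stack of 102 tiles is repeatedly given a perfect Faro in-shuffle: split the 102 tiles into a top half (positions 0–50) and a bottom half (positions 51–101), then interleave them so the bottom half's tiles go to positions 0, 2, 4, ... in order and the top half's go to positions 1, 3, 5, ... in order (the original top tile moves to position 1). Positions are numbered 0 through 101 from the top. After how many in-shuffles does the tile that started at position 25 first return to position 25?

Follow position 25 under repeated in-shuffles:
25 → 51 → 0 → 1 → 3 → 7 → 15 → 31 → ... → 25 (length 51)
It first returns after 51 in-shuffles.

51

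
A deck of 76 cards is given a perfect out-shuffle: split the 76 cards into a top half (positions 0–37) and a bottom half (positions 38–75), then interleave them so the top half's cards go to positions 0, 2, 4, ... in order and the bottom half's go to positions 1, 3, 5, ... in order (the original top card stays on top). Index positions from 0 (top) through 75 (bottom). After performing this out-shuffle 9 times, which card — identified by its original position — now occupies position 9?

Work backwards from position 9, undoing one out-shuffle at a time:
9 ← 42 ← 21 ← 48 ← 24 ← 12 ← 6 ← 3 ← 39 ← 57
So the card now at position 9 started at position 57.

57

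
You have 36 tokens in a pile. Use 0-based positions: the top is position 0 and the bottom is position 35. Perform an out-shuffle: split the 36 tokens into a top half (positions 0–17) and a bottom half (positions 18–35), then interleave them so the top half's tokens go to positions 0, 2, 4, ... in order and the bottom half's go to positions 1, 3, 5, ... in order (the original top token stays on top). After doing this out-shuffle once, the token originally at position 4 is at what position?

8

Track the token's position through each out-shuffle:
4 → 8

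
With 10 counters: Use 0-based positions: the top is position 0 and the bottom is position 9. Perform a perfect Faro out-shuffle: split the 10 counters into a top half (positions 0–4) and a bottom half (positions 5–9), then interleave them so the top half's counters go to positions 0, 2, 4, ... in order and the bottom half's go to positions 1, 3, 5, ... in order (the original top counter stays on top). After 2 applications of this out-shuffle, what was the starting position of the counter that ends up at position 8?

2

Work backwards from position 8, undoing one out-shuffle at a time:
8 ← 4 ← 2
So the counter now at position 8 started at position 2.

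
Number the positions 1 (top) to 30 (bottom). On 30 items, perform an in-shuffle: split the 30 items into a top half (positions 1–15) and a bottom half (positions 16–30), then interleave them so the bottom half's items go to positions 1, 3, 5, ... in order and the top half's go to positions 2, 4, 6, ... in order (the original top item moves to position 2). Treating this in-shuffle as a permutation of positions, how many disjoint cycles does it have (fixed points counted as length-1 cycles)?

6

Trace each unvisited position around until it returns:
(1 2 4 8 16) (3 6 12 24 17) (5 10 20 9 18) (7 14 28 25 19) (11 22 13 26 21) (15 30 29 27 23)
6 cycles in total.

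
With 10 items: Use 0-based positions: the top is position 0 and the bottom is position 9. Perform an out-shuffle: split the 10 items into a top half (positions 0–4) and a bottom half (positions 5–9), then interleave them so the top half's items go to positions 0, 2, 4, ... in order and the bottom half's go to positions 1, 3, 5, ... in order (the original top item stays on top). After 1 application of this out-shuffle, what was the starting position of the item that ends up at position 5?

Work backwards from position 5, undoing one out-shuffle at a time:
5 ← 7
So the item now at position 5 started at position 7.

7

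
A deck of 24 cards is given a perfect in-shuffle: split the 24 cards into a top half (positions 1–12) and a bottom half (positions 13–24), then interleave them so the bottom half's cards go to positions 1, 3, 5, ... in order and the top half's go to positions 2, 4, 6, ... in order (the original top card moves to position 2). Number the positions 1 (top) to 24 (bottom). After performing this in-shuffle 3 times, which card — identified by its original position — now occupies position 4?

13

Work backwards from position 4, undoing one in-shuffle at a time:
4 ← 2 ← 1 ← 13
So the card now at position 4 started at position 13.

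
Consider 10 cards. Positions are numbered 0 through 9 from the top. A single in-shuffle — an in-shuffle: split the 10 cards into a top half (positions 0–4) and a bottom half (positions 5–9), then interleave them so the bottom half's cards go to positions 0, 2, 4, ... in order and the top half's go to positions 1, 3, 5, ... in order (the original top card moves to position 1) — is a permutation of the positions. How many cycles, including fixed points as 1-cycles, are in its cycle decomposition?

Trace each unvisited position around until it returns:
(0 1 3 7 4 9 8 6 2 5)
1 cycle in total.

1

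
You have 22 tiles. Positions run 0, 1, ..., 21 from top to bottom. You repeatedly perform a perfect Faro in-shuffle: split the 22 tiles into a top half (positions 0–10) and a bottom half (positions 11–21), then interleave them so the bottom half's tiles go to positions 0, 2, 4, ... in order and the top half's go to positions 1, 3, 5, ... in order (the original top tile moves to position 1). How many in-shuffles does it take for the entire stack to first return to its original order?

11

The in-shuffle permutes the 22 positions with cycle lengths [11, 11].
Every tile is home exactly when every cycle has completed a whole number of laps, i.e. after lcm(11) = 11 in-shuffles.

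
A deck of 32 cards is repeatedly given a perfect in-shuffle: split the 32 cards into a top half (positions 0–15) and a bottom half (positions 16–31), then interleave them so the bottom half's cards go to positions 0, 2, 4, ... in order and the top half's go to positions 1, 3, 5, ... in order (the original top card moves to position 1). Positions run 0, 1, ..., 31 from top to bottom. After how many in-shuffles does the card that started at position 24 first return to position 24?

Follow position 24 under repeated in-shuffles:
24 → 16 → 0 → 1 → 3 → 7 → 15 → 31 → 30 → 28 → 24
It first returns after 10 in-shuffles.

10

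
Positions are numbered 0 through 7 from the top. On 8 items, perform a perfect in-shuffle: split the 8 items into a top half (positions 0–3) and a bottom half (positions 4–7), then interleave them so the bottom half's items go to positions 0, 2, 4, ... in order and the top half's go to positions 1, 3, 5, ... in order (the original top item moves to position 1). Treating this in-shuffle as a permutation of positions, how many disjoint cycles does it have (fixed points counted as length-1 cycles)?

Trace each unvisited position around until it returns:
(0 1 3 7 6 4) (2 5)
2 cycles in total.

2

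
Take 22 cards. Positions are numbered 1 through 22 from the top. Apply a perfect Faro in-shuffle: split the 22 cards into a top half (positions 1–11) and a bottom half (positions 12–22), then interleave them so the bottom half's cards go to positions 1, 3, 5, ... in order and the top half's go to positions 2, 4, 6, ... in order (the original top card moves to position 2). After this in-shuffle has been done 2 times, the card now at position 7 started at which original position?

Work backwards from position 7, undoing one in-shuffle at a time:
7 ← 15 ← 19
So the card now at position 7 started at position 19.

19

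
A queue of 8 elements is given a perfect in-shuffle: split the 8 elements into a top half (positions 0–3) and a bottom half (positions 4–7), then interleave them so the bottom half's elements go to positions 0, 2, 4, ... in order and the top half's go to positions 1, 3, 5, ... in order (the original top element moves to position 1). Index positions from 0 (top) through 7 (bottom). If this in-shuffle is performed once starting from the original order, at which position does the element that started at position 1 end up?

Track the element's position through each in-shuffle:
1 → 3

3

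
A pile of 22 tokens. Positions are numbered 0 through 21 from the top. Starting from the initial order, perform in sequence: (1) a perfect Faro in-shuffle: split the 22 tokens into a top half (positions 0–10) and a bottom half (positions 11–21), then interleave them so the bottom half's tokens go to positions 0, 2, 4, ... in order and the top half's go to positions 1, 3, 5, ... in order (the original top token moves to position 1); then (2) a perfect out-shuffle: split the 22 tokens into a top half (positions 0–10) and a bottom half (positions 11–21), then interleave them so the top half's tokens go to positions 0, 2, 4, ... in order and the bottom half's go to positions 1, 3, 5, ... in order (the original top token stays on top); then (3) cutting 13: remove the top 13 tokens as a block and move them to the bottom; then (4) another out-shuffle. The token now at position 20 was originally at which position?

5

Undo the operations in reverse order, starting from position 20:
  undo op 4 (out-shuffle, from top half): 20 ← 10
  undo op 3 (cut 13): 10 ← 1
  undo op 2 (out-shuffle, from bottom half): 1 ← 11
  undo op 1 (in-shuffle, from top half): 11 ← 5
So the token at position 20 came from original position 5.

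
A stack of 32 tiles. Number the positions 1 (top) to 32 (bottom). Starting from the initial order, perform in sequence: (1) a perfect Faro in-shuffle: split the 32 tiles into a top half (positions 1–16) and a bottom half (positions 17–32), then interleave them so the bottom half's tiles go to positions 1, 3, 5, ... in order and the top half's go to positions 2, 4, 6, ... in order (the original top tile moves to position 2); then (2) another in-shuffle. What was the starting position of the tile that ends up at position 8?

2

Undo the operations in reverse order, starting from position 8:
  undo op 2 (in-shuffle, from top half): 8 ← 4
  undo op 1 (in-shuffle, from top half): 4 ← 2
So the tile at position 8 came from original position 2.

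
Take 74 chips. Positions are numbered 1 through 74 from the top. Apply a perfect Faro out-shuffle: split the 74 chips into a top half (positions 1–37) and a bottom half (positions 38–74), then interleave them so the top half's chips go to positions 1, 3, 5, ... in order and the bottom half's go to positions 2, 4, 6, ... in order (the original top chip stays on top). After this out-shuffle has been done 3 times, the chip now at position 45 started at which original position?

Work backwards from position 45, undoing one out-shuffle at a time:
45 ← 23 ← 12 ← 43
So the chip now at position 45 started at position 43.

43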